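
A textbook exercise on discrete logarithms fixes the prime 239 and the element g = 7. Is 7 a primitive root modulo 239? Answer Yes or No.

Yes

φ(239) = 239 − 1 = 238 = 2 · 7 · 17.
7 is a primitive root mod 239 iff 7^(φ(239)/q) ≢ 1 for every prime q | φ(239), i.e. q ∈ {2, 7, 17}.
7^119 ≡ 238 (mod 239)  [q = 2: ≢ 1 ✓]
7^34 ≡ 24 (mod 239)  [q = 7: ≢ 1 ✓]
7^14 ≡ 211 (mod 239)  [q = 17: ≢ 1 ✓]
Every test exponent gives a nontrivial residue, hence 7 generates the full group.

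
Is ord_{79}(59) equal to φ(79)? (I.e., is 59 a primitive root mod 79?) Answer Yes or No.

Yes

φ(79) = 79 − 1 = 78 = 2 · 3 · 13.
It suffices to check that the order of 59 is not a proper divisor of 78: compute 59^(78/q) for q ∈ {2, 3, 13}.
59^39 ≡ 78 (mod 79)  [q = 2: ≢ 1 ✓]
59^26 ≡ 23 (mod 79)  [q = 3: ≢ 1 ✓]
59^6 ≡ 46 (mod 79)  [q = 13: ≢ 1 ✓]
All checks pass, so 59 has order 78 and is a primitive root modulo 79.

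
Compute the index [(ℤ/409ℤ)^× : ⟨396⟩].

3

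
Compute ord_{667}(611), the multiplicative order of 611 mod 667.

308

Since 611 ∈ (Z/667Z)^×, its order divides φ(667) = φ(23·29) = (23−1)·(29−1) = 22·28 = 616 = 2^3 · 7 · 11.
Divisors of 616: 1, 2, 4, 7, 8, 11, 14, 22, 28, 44, 56, 77, 88, 154, 308, 616.
Check 611^d mod 667 for each divisor in increasing order:
611^1 ≡ 611 (mod 667)
611^2 ≡ 468 (mod 667)
611^4 ≡ 248 (mod 667)
611^7 ≡ 331 (mod 667)
611^8 ≡ 140 (mod 667)
611^11 ≡ 47 (mod 667)
611^14 ≡ 173 (mod 667)
611^22 ≡ 208 (mod 667)
611^28 ≡ 581 (mod 667)
611^44 ≡ 576 (mod 667)
611^56 ≡ 59 (mod 667)
611^77 ≡ 162 (mod 667)
611^88 ≡ 277 (mod 667)
611^154 ≡ 231 (mod 667)
611^308 ≡ 1 (mod 667) ✓
Hence ord(611) = 308.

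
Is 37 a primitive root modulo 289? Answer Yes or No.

φ(289) = φ(17^2) = 17·(17−1) = 272 = 2^4 · 17.
An element g generates (Z/289Z)^× iff g^(272/q) ≢ 1 (mod 289) for each prime q ∈ {2, 17}.
37^136 ≡ 288 (mod 289)  [q = 2: ≢ 1 ✓]
37^16 ≡ 256 (mod 289)  [q = 17: ≢ 1 ✓]
All checks pass, so 37 has order 272 and is a primitive root modulo 289.

Yes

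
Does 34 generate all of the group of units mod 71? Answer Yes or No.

φ(71) = 71 − 1 = 70 = 2 · 5 · 7.
34 is a primitive root mod 71 iff 34^(φ(71)/q) ≢ 1 for every prime q | φ(71), i.e. q ∈ {2, 5, 7}.
34^35 ≡ 70 (mod 71)  [q = 2: ≢ 1 ✓]
34^14 ≡ 1 (mod 71)  [q = 5: ≡ 1 ✗]
34^10 ≡ 30 (mod 71)  [q = 7: ≢ 1 ✓]
The check at q = 5 fails, so 34 generates a proper subgroup.

No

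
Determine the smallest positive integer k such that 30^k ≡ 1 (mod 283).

The order of 30 must divide φ(283) = 283 − 1 = 282 = 2 · 3 · 47.
Divisors of 282: 1, 2, 3, 6, 47, 94, 141, 282.
Check 30^d mod 283 for each divisor in increasing order:
30^1 ≡ 30 (mod 283)
30^2 ≡ 51 (mod 283)
30^3 ≡ 115 (mod 283)
30^6 ≡ 207 (mod 283)
30^47 ≡ 282 (mod 283)
30^94 ≡ 1 (mod 283) ✓
Therefore the multiplicative order of 30 modulo 283 is 94.

94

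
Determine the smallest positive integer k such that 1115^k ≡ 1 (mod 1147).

Since 1115 ∈ (Z/1147Z)^×, its order divides φ(1147) = φ(31·37) = (31−1)·(37−1) = 30·36 = 1080 = 2^3 · 3^3 · 5.
Divisors of 1080: 1, 2, 3, 4, 5, 6, 8, 9, 10, 12, 15, 18, 20, 24, 27, 30, 36, 40, 45, 54, 60, 72, 90, 108, 120, 135, 180, 216, 270, 360, 540, 1080.
Check 1115^d mod 1147 for each divisor in increasing order:
1115^1 ≡ 1115
1115^2 ≡ 1024
1115^3 ≡ 495
1115^4 ≡ 218
1115^5 ≡ 1053
1115^6 ≡ 714
1115^8 ≡ 497
1115^9 ≡ 154
1115^10 ≡ 807
1115^12 ≡ 528
1115^15 ≡ 991
1115^18 ≡ 776
1115^20 ≡ 900
1115^24 ≡ 63
1115^27 ≡ 216
1115^30 ≡ 249
1115^36 ≡ 1
Hence ord(1115) = 36.

36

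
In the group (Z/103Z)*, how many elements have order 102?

32

φ(103) = 103 − 1 = 102 = 2 · 3 · 17.
(Z/103Z)^× is cyclic (|G| = 102); a cyclic group of order m has exactly φ(d) elements of each order d | m, and none otherwise.
102 = 2 · 3 · 17 divides 102, and φ(102) = 32.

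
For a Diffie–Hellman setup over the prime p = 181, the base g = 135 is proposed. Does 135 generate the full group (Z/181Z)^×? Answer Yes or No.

φ(181) = 181 − 1 = 180 = 2^2 · 3^2 · 5.
Test 135^(180/q) mod 181 for each prime factor q of 180:
135^90 ≡ 1 (mod 181)  [q = 2: ≡ 1 ✗]
135^60 ≡ 1 (mod 181)  [q = 3: ≡ 1 ✗]
135^36 ≡ 135 (mod 181)  [q = 5: ≢ 1 ✓]
135^90 ≡ 1 shows ord(135) | 90, strictly less than φ(181); not a primitive root.

No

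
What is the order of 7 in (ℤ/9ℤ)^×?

3

Since 7 ∈ (Z/9Z)^×, its order divides φ(9) = φ(3^2) = 3·(3−1) = 6 = 2 · 3.
Divisors of 6: 1, 2, 3, 6.
Evaluate successive powers at the divisors of 6:
7^1 ≡ 7 (mod 9)
7^2 ≡ 4 (mod 9)
7^3 ≡ 1 (mod 9) ✓
The smallest such exponent is 3, so the order of 7 is 3.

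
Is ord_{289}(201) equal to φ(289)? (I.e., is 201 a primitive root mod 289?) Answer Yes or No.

Yes

φ(289) = φ(17^2) = 17·(17−1) = 272 = 2^4 · 17.
Test 201^(272/q) mod 289 for each prime factor q of 272:
201^136 ≡ 288 (mod 289)  [q = 2: ≢ 1 ✓]
201^16 ≡ 239 (mod 289)  [q = 17: ≢ 1 ✓]
Every test exponent gives a nontrivial residue, hence 201 generates the full group.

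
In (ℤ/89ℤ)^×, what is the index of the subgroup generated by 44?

4

The order of 44 must divide φ(89) = 89 − 1 = 88 = 2^3 · 11.
Divisors of 88: 1, 2, 4, 8, 11, 22, 44, 88.
Test each divisor d:
44^1 ≡ 44
44^2 ≡ 67
44^4 ≡ 39
44^8 ≡ 8
44^11 ≡ 88
44^22 ≡ 1
The order of 44 is 22, so the subgroup it generates has 22 elements.
The index is φ(89) / ord(44) = 88 / 22 = 4.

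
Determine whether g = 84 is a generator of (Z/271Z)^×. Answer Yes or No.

φ(271) = 271 − 1 = 270 = 2 · 3^3 · 5.
Test 84^(270/q) mod 271 for each prime factor q of 270:
84^135 ≡ 270 (mod 271)  [q = 2: ≢ 1 ✓]
84^90 ≡ 1 (mod 271)  [q = 3: ≡ 1 ✗]
84^54 ≡ 100 (mod 271)  [q = 5: ≢ 1 ✓]
The check at q = 3 fails, so 84 generates a proper subgroup.

No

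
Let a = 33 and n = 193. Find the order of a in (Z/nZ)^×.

Since 33 ∈ (Z/193Z)^×, its order divides φ(193) = 193 − 1 = 192 = 2^6 · 3.
Divisors of 192: 1, 2, 3, 4, 6, 8, 12, 16, 24, 32, 48, 64, 96, 192.
Test each divisor d:
33^1 ≡ 33 (mod 193)
33^2 ≡ 124 (mod 193)
33^3 ≡ 39 (mod 193)
33^4 ≡ 129 (mod 193)
33^6 ≡ 170 (mod 193)
33^8 ≡ 43 (mod 193)
33^12 ≡ 143 (mod 193)
33^16 ≡ 112 (mod 193)
33^24 ≡ 184 (mod 193)
33^32 ≡ 192 (mod 193)
33^48 ≡ 81 (mod 193)
33^64 ≡ 1 (mod 193) ✓
Therefore the multiplicative order of 33 modulo 193 is 64.

64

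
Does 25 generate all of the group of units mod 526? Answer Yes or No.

φ(526) = φ(2)·φ(263) = 1·262 = 262 = 2 · 131.
An element g generates (Z/526Z)^× iff g^(262/q) ≢ 1 (mod 526) for each prime q ∈ {2, 131}.
25^131 ≡ 1 (mod 526)  [q = 2: ≡ 1 ✗]
25^2 ≡ 99 (mod 526)  [q = 131: ≢ 1 ✓]
25^131 ≡ 1 shows ord(25) | 131, strictly less than φ(526); not a primitive root.

No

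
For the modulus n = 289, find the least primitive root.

3

φ(289) = φ(17^2) = 17·(17−1) = 272 = 2^4 · 17.
g is a primitive root iff g^(272/q) ≢ 1 (mod 289) for each prime q ∈ {2, 17}.
g = 2: 2^136 ≡ 1 — hits 1, so not a primitive root.
g = 3: 3^136 ≡ 288; 3^16 ≡ 171 — none is 1, so 3 is a primitive root.
The smallest primitive root modulo 289 is 3.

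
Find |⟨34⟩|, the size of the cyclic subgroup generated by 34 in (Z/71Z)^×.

The order of 34 must divide φ(71) = 71 − 1 = 70 = 2 · 5 · 7.
Divisors of 70: 1, 2, 5, 7, 10, 14, 35, 70.
Test each divisor d:
34^1 ≡ 34 (mod 71)
34^2 ≡ 20 (mod 71)
34^5 ≡ 39 (mod 71)
34^7 ≡ 70 (mod 71)
34^10 ≡ 30 (mod 71)
34^14 ≡ 1 (mod 71) ✓
So ord_71(34) = 14.

14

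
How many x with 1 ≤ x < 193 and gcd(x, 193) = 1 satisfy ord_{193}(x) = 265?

0

φ(193) = 193 − 1 = 192 = 2^6 · 3.
In a cyclic group of order 192, there are φ(d) elements of order d for each divisor d of 192, and zero for non-divisors.
Here 192 is not a multiple of 265, so there are no elements of order 265.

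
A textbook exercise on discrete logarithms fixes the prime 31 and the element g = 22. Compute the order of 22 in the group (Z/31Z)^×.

30

The order of 22 must divide φ(31) = 31 − 1 = 30 = 2 · 3 · 5.
Divisors of 30: 1, 2, 3, 5, 6, 10, 15, 30.
Compute 22^d (mod 31) for the divisors d until we hit 1:
22^1 ≡ 22 (mod 31)
22^2 ≡ 19 (mod 31)
22^3 ≡ 15 (mod 31)
22^5 ≡ 6 (mod 31)
22^6 ≡ 8 (mod 31)
22^10 ≡ 5 (mod 31)
22^15 ≡ 30 (mod 31)
22^30 ≡ 1 (mod 31) ✓
Hence ord(22) = 30.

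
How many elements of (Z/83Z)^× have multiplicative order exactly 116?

φ(83) = 83 − 1 = 82 = 2 · 41.
(Z/83Z)^× is cyclic (|G| = 82); a cyclic group of order m has exactly φ(d) elements of each order d | m, and none otherwise.
Here 82 is not a multiple of 116, so there are no elements of order 116.

0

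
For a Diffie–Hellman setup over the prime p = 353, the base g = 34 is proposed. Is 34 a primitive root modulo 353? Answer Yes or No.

No

φ(353) = 353 − 1 = 352 = 2^5 · 11.
Test 34^(352/q) mod 353 for each prime factor q of 352:
34^176 ≡ 1 (mod 353)  [q = 2: ≡ 1 ✗]
34^32 ≡ 22 (mod 353)  [q = 11: ≢ 1 ✓]
Since 34^176 ≡ 1, the order of 34 divides 176 < 352, so 34 is not a primitive root.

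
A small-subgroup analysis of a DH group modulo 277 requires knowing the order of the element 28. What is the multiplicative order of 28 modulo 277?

69

Since 28 ∈ (Z/277Z)^×, its order divides φ(277) = 277 − 1 = 276 = 2^2 · 3 · 23.
Divisors of 276: 1, 2, 3, 4, 6, 12, 23, 46, 69, 92, 138, 276.
Test each divisor d:
28^1 ≡ 28
28^2 ≡ 230
28^3 ≡ 69
28^4 ≡ 270
28^6 ≡ 52
28^12 ≡ 211
28^23 ≡ 116
28^46 ≡ 160
28^69 ≡ 1
Therefore the multiplicative order of 28 modulo 277 is 69.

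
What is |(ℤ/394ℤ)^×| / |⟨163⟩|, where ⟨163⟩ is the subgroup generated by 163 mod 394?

2

Since 163 ∈ (Z/394Z)^×, its order divides φ(394) = φ(2)·φ(197) = 1·196 = 196 = 2^2 · 7^2.
Divisors of 196: 1, 2, 4, 7, 14, 28, 49, 98, 196.
Compute 163^d (mod 394) for the divisors d until we hit 1:
163^1 ≡ 163 (mod 394)
163^2 ≡ 171 (mod 394)
163^4 ≡ 85 (mod 394)
163^7 ≡ 83 (mod 394)
163^14 ≡ 191 (mod 394)
163^28 ≡ 233 (mod 394)
163^49 ≡ 393 (mod 394)
163^98 ≡ 1 (mod 394) ✓
The order of 163 is 98, so the subgroup it generates has 98 elements.
[(Z/394Z)^× : ⟨163⟩] = 196/98 = 2.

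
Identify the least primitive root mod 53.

φ(53) = 53 − 1 = 52 = 2^2 · 13.
Test candidates g = 2, 3, … against the prime factors q ∈ {2, 13} of φ(53): g is a generator iff g^(52/q) ≢ 1 for every such q.
g = 2: 2^26 ≡ 52; 2^4 ≡ 16 — none is 1, so 2 is a primitive root.
The smallest primitive root modulo 53 is 2.

2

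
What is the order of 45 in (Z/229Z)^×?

The order of 45 must divide φ(229) = 229 − 1 = 228 = 2^2 · 3 · 19.
Divisors of 228: 1, 2, 3, 4, 6, 12, 19, 38, 57, 76, 114, 228.
Evaluate successive powers at the divisors of 228:
45^1 ≡ 45
45^2 ≡ 193
45^3 ≡ 212
45^4 ≡ 151
45^6 ≡ 60
45^12 ≡ 165
45^19 ≡ 95
45^38 ≡ 94
45^57 ≡ 228
45^76 ≡ 134
45^114 ≡ 1
So ord_229(45) = 114.

114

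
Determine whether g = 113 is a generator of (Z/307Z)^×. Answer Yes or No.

No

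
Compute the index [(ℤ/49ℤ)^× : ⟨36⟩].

6

ord(36) | φ(49) = φ(7^2) = 7·(7−1) = 42 = 2 · 3 · 7.
Divisors of 42: 1, 2, 3, 6, 7, 14, 21, 42.
Evaluate successive powers at the divisors of 42:
36^1 ≡ 36 (mod 49)
36^2 ≡ 22 (mod 49)
36^3 ≡ 8 (mod 49)
36^6 ≡ 15 (mod 49)
36^7 ≡ 1 (mod 49) ✓
So ord_49(36) = 7, hence |⟨36⟩| = 7.
[(Z/49Z)^× : ⟨36⟩] = 42/7 = 6.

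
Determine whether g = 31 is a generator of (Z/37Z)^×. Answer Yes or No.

φ(37) = 37 − 1 = 36 = 2^2 · 3^2.
31 is a primitive root mod 37 iff 31^(φ(37)/q) ≢ 1 for every prime q | φ(37), i.e. q ∈ {2, 3}.
31^18 ≡ 36 (mod 37)  [q = 2: ≢ 1 ✓]
31^12 ≡ 1 (mod 37)  [q = 3: ≡ 1 ✗]
The check at q = 3 fails, so 31 generates a proper subgroup.

No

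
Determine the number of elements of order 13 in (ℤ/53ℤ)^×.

12

φ(53) = 53 − 1 = 52 = 2^2 · 13.
Since (Z/53Z)^× is cyclic of order 52, the number of elements of order d is φ(d) when d | 52 and 0 otherwise.
13 | 52, and φ(13) = 13 − 1 = 12.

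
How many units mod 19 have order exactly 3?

2

φ(19) = 19 − 1 = 18 = 2 · 3^2.
Since (Z/19Z)^× is cyclic of order 18, the number of elements of order d is φ(d) when d | 18 and 0 otherwise.
3 | 18, and φ(3) = 3 − 1 = 2.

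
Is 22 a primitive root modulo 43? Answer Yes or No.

No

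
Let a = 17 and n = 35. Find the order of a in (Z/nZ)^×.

Since 17 ∈ (Z/35Z)^×, its order divides φ(35) = φ(5·7) = (5−1)·(7−1) = 4·6 = 24 = 2^3 · 3.
Divisors of 24: 1, 2, 3, 4, 6, 8, 12, 24.
Evaluate successive powers at the divisors of 24:
17^1 ≡ 17
17^2 ≡ 9
17^3 ≡ 13
17^4 ≡ 11
17^6 ≡ 29
17^8 ≡ 16
17^12 ≡ 1
Hence ord(17) = 12.

12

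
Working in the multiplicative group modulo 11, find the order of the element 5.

ord(5) | φ(11) = 11 − 1 = 10 = 2 · 5.
Divisors of 10: 1, 2, 5, 10.
Evaluate successive powers at the divisors of 10:
5^1 ≡ 5 (mod 11)
5^2 ≡ 3 (mod 11)
5^5 ≡ 1 (mod 11) ✓
So ord_11(5) = 5.

5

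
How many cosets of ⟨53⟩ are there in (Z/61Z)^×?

Since 53 ∈ (Z/61Z)^×, its order divides φ(61) = 61 − 1 = 60 = 2^2 · 3 · 5.
Divisors of 60: 1, 2, 3, 4, 5, 6, 10, 12, 15, 20, 30, 60.
Test each divisor d:
53^1 ≡ 53
53^2 ≡ 3
53^3 ≡ 37
53^4 ≡ 9
53^5 ≡ 50
53^6 ≡ 27
53^10 ≡ 60
53^12 ≡ 58
53^15 ≡ 11
53^20 ≡ 1
The order of 53 is 20, so the subgroup it generates has 20 elements.
The index is φ(61) / ord(53) = 60 / 20 = 3.

3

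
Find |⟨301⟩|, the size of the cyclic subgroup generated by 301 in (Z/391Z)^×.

Since 301 ∈ (Z/391Z)^×, its order divides φ(391) = φ(17·23) = (17−1)·(23−1) = 16·22 = 352 = 2^5 · 11.
Divisors of 352: 1, 2, 4, 8, 11, 16, 22, 32, 44, 88, 176, 352.
Compute 301^d (mod 391) for the divisors d until we hit 1:
301^1 ≡ 301 (mod 391)
301^2 ≡ 280 (mod 391)
301^4 ≡ 200 (mod 391)
301^8 ≡ 118 (mod 391)
301^11 ≡ 346 (mod 391)
301^16 ≡ 239 (mod 391)
301^22 ≡ 70 (mod 391)
301^32 ≡ 35 (mod 391)
301^44 ≡ 208 (mod 391)
301^88 ≡ 254 (mod 391)
301^176 ≡ 1 (mod 391) ✓
Therefore the multiplicative order of 301 modulo 391 is 176.

176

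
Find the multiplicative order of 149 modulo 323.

By Lagrange's theorem, ord_323(149) divides φ(323) = φ(17·19) = (17−1)·(19−1) = 16·18 = 288 = 2^5 · 3^2.
Divisors of 288: 1, 2, 3, 4, 6, 8, 9, 12, 16, 18, 24, 32, 36, 48, 72, 96, 144, 288.
Evaluate successive powers at the divisors of 288:
149^1 ≡ 149 (mod 323)
149^2 ≡ 237 (mod 323)
149^3 ≡ 106 (mod 323)
149^4 ≡ 290 (mod 323)
149^6 ≡ 254 (mod 323)
149^8 ≡ 120 (mod 323)
149^9 ≡ 115 (mod 323)
149^12 ≡ 239 (mod 323)
149^16 ≡ 188 (mod 323)
149^18 ≡ 305 (mod 323)
149^24 ≡ 273 (mod 323)
149^32 ≡ 137 (mod 323)
149^36 ≡ 1 (mod 323) ✓
Hence ord(149) = 36.

36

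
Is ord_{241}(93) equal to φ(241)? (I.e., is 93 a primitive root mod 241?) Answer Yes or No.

No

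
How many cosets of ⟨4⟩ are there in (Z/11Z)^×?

2

By Lagrange's theorem, ord_11(4) divides φ(11) = 11 − 1 = 10 = 2 · 5.
Divisors of 10: 1, 2, 5, 10.
Check 4^d mod 11 for each divisor in increasing order:
4^1 ≡ 4
4^2 ≡ 5
4^5 ≡ 1
So ord_11(4) = 5, hence |⟨4⟩| = 5.
[(Z/11Z)^× : ⟨4⟩] = 10/5 = 2.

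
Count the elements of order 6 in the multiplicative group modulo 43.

2

φ(43) = 43 − 1 = 42 = 2 · 3 · 7.
In a cyclic group of order 42, there are φ(d) elements of order d for each divisor d of 42, and zero for non-divisors.
6 = 2 · 3 divides 42, and φ(6) = 2.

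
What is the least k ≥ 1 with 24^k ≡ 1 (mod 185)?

ord(24) | φ(185) = φ(5·37) = (5−1)·(37−1) = 4·36 = 144 = 2^4 · 3^2.
Divisors of 144: 1, 2, 3, 4, 6, 8, 9, 12, 16, 18, 24, 36, 48, 72, 144.
Check 24^d mod 185 for each divisor in increasing order:
24^1 ≡ 24
24^2 ≡ 21
24^3 ≡ 134
24^4 ≡ 71
24^6 ≡ 11
24^8 ≡ 46
24^9 ≡ 179
24^12 ≡ 121
24^16 ≡ 81
24^18 ≡ 36
24^24 ≡ 26
24^36 ≡ 1
Therefore the multiplicative order of 24 modulo 185 is 36.

36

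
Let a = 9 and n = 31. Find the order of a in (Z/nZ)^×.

15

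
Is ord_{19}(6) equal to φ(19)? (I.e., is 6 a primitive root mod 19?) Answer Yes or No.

No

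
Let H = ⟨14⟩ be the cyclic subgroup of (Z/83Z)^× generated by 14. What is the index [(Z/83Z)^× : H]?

1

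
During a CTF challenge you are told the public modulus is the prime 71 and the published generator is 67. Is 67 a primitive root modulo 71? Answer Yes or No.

Yes

φ(71) = 71 − 1 = 70 = 2 · 5 · 7.
It suffices to check that the order of 67 is not a proper divisor of 70: compute 67^(70/q) for q ∈ {2, 5, 7}.
67^35 ≡ 70 (mod 71)  [q = 2: ≢ 1 ✓]
67^14 ≡ 5 (mod 71)  [q = 5: ≢ 1 ✓]
67^10 ≡ 48 (mod 71)  [q = 7: ≢ 1 ✓]
All checks pass, so 67 has order 70 and is a primitive root modulo 71.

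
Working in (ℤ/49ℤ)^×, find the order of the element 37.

21

ord(37) | φ(49) = φ(7^2) = 7·(7−1) = 42 = 2 · 3 · 7.
Divisors of 42: 1, 2, 3, 6, 7, 14, 21, 42.
Evaluate successive powers at the divisors of 42:
37^1 ≡ 37 (mod 49)
37^2 ≡ 46 (mod 49)
37^3 ≡ 36 (mod 49)
37^6 ≡ 22 (mod 49)
37^7 ≡ 30 (mod 49)
37^14 ≡ 18 (mod 49)
37^21 ≡ 1 (mod 49) ✓
The smallest such exponent is 21, so the order of 37 is 21.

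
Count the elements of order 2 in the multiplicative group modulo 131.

1

φ(131) = 131 − 1 = 130 = 2 · 5 · 13.
Since (Z/131Z)^× is cyclic of order 130, the number of elements of order d is φ(d) when d | 130 and 0 otherwise.
2 | 130, and φ(2) = 2 − 1 = 1.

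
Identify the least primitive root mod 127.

3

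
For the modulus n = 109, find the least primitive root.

6

φ(109) = 109 − 1 = 108 = 2^2 · 3^3.
Test candidates g = 2, 3, … against the prime factors q ∈ {2, 3} of φ(109): g is a generator iff g^(108/q) ≢ 1 for every such q.
g = 2: 2^54 ≡ 108; 2^36 ≡ 1 — hits 1, so not a primitive root.
g = 3: 3^54 ≡ 1 — hits 1, so not a primitive root.
g = 4: 4^54 ≡ 1 — hits 1, so not a primitive root.
g = 5: 5^54 ≡ 1 — hits 1, so not a primitive root.
g = 6: 6^54 ≡ 108; 6^36 ≡ 63 — none is 1, so 6 is a primitive root.
Hence the least primitive root of 109 is 6.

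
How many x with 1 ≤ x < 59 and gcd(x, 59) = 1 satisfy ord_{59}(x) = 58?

28

φ(59) = 59 − 1 = 58 = 2 · 29.
In a cyclic group of order 58, there are φ(d) elements of order d for each divisor d of 58, and zero for non-divisors.
58 = 2 · 29 divides 58, and φ(58) = 28.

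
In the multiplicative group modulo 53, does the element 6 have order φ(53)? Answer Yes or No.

No

φ(53) = 53 − 1 = 52 = 2^2 · 13.
6 is a primitive root mod 53 iff 6^(φ(53)/q) ≢ 1 for every prime q | φ(53), i.e. q ∈ {2, 13}.
6^26 ≡ 1 (mod 53)  [q = 2: ≡ 1 ✗]
6^4 ≡ 24 (mod 53)  [q = 13: ≢ 1 ✓]
The check at q = 2 fails, so 6 generates a proper subgroup.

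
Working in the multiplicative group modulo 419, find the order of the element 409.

Since 409 ∈ (Z/419Z)^×, its order divides φ(419) = 419 − 1 = 418 = 2 · 11 · 19.
Divisors of 418: 1, 2, 11, 19, 22, 38, 209, 418.
Evaluate successive powers at the divisors of 418:
409^1 ≡ 409 (mod 419)
409^2 ≡ 100 (mod 419)
409^11 ≡ 215 (mod 419)
409^19 ≡ 69 (mod 419)
409^22 ≡ 135 (mod 419)
409^38 ≡ 152 (mod 419)
409^209 ≡ 1 (mod 419) ✓
Hence ord(409) = 209.

209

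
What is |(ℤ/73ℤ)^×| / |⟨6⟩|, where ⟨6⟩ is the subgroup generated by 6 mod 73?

ord(6) | φ(73) = 73 − 1 = 72 = 2^3 · 3^2.
Divisors of 72: 1, 2, 3, 4, 6, 8, 9, 12, 18, 24, 36, 72.
Compute 6^d (mod 73) for the divisors d until we hit 1:
6^1 ≡ 6 (mod 73)
6^2 ≡ 36 (mod 73)
6^3 ≡ 70 (mod 73)
6^4 ≡ 55 (mod 73)
6^6 ≡ 9 (mod 73)
6^8 ≡ 32 (mod 73)
6^9 ≡ 46 (mod 73)
6^12 ≡ 8 (mod 73)
6^18 ≡ 72 (mod 73)
6^24 ≡ 64 (mod 73)
6^36 ≡ 1 (mod 73) ✓
The order of 6 is 36, so the subgroup it generates has 36 elements.
[(Z/73Z)^× : ⟨6⟩] = 72/36 = 2.

2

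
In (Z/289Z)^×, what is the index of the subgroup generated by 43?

The order of 43 must divide φ(289) = φ(17^2) = 17·(17−1) = 272 = 2^4 · 17.
Divisors of 272: 1, 2, 4, 8, 16, 17, 34, 68, 136, 272.
Evaluate successive powers at the divisors of 272:
43^1 ≡ 43 (mod 289)
43^2 ≡ 115 (mod 289)
43^4 ≡ 220 (mod 289)
43^8 ≡ 137 (mod 289)
43^16 ≡ 273 (mod 289)
43^17 ≡ 179 (mod 289)
43^34 ≡ 251 (mod 289)
43^68 ≡ 288 (mod 289)
43^136 ≡ 1 (mod 289) ✓
The order of 43 is 136, so the subgroup it generates has 136 elements.
The index is φ(289) / ord(43) = 272 / 136 = 2.

2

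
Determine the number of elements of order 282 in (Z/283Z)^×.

92

φ(283) = 283 − 1 = 282 = 2 · 3 · 47.
(Z/283Z)^× is cyclic (|G| = 282); a cyclic group of order m has exactly φ(d) elements of each order d | m, and none otherwise.
282 = 2 · 3 · 47 divides 282, and φ(282) = 92.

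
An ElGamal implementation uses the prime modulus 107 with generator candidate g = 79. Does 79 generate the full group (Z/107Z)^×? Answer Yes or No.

No

φ(107) = 107 − 1 = 106 = 2 · 53.
An element g generates (Z/107Z)^× iff g^(106/q) ≢ 1 (mod 107) for each prime q ∈ {2, 53}.
79^53 ≡ 1 (mod 107)  [q = 2: ≡ 1 ✗]
79^2 ≡ 35 (mod 107)  [q = 53: ≢ 1 ✓]
The check at q = 2 fails, so 79 generates a proper subgroup.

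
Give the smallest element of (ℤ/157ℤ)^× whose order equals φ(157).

φ(157) = 157 − 1 = 156 = 2^2 · 3 · 13.
g is a primitive root iff g^(156/q) ≢ 1 (mod 157) for each prime q ∈ {2, 3, 13}.
g = 2: 2^78 ≡ 156; 2^52 ≡ 1 — hits 1, so not a primitive root.
g = 3: 3^78 ≡ 1 — hits 1, so not a primitive root.
g = 4: 4^78 ≡ 1 — hits 1, so not a primitive root.
g = 5: 5^78 ≡ 156; 5^52 ≡ 12; 5^12 ≡ 130 — none is 1, so 5 is a primitive root.
Hence the least primitive root of 157 is 5.

5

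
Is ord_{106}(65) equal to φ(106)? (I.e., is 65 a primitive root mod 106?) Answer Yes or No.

φ(106) = φ(2)·φ(53) = 1·52 = 52 = 2^2 · 13.
65 is a primitive root mod 106 iff 65^(φ(106)/q) ≢ 1 for every prime q | φ(106), i.e. q ∈ {2, 13}.
65^26 ≡ 105 (mod 106)  [q = 2: ≢ 1 ✓]
65^4 ≡ 13 (mod 106)  [q = 13: ≢ 1 ✓]
None equal 1, so ord_106(65) = 52: 65 is a primitive root.

Yes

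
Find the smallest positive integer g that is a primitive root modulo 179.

φ(179) = 179 − 1 = 178 = 2 · 89.
g is a primitive root iff g^(178/q) ≢ 1 (mod 179) for each prime q ∈ {2, 89}.
g = 2: 2^89 ≡ 178; 2^2 ≡ 4 — none is 1, so 2 is a primitive root.
The smallest primitive root modulo 179 is 2.

2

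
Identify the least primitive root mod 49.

3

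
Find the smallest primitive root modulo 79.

3

φ(79) = 79 − 1 = 78 = 2 · 3 · 13.
g is a primitive root iff g^(78/q) ≢ 1 (mod 79) for each prime q ∈ {2, 3, 13}.
g = 2: 2^39 ≡ 1 — hits 1, so not a primitive root.
g = 3: 3^39 ≡ 78; 3^26 ≡ 23; 3^6 ≡ 18 — none is 1, so 3 is a primitive root.
The smallest primitive root modulo 79 is 3.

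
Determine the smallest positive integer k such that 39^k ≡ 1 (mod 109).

The order of 39 must divide φ(109) = 109 − 1 = 108 = 2^2 · 3^3.
Divisors of 108: 1, 2, 3, 4, 6, 9, 12, 18, 27, 36, 54, 108.
Check 39^d mod 109 for each divisor in increasing order:
39^1 ≡ 39 (mod 109)
39^2 ≡ 104 (mod 109)
39^3 ≡ 23 (mod 109)
39^4 ≡ 25 (mod 109)
39^6 ≡ 93 (mod 109)
39^9 ≡ 68 (mod 109)
39^12 ≡ 38 (mod 109)
39^18 ≡ 46 (mod 109)
39^27 ≡ 76 (mod 109)
39^36 ≡ 45 (mod 109)
39^54 ≡ 108 (mod 109)
39^108 ≡ 1 (mod 109) ✓
Hence ord(39) = 108.

108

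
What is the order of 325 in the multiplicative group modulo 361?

Since 325 ∈ (Z/361Z)^×, its order divides φ(361) = φ(19^2) = 19·(19−1) = 342 = 2 · 3^2 · 19.
Divisors of 342: 1, 2, 3, 6, 9, 18, 19, 38, 57, 114, 171, 342.
Check 325^d mod 361 for each divisor in increasing order:
325^1 ≡ 325
325^2 ≡ 213
325^3 ≡ 274
325^6 ≡ 349
325^9 ≡ 322
325^18 ≡ 77
325^19 ≡ 116
325^38 ≡ 99
325^57 ≡ 293
325^114 ≡ 292
325^171 ≡ 360
325^342 ≡ 1
The smallest such exponent is 342, so the order of 325 is 342.

342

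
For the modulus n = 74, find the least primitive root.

φ(74) = φ(2)·φ(37) = 1·36 = 36 = 2^2 · 3^2.
g is a primitive root iff g^(36/q) ≢ 1 (mod 74) for each prime q ∈ {2, 3}.
g = 2: gcd(2, 74) = 2 > 1, not a unit — skip.
g = 3: 3^18 ≡ 1 — hits 1, so not a primitive root.
g = 4: gcd(4, 74) = 2 > 1, not a unit — skip.
g = 5: 5^18 ≡ 73; 5^12 ≡ 47 — none is 1, so 5 is a primitive root.
The smallest primitive root modulo 74 is 5.

5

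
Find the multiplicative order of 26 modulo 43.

42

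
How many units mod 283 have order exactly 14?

φ(283) = 283 − 1 = 282 = 2 · 3 · 47.
Since (Z/283Z)^× is cyclic of order 282, the number of elements of order d is φ(d) when d | 282 and 0 otherwise.
14 does not divide 282, so no element of (Z/283Z)^× has order 14.

0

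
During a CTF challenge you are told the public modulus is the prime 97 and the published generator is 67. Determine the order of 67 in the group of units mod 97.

Since 67 ∈ (Z/97Z)^×, its order divides φ(97) = 97 − 1 = 96 = 2^5 · 3.
Divisors of 96: 1, 2, 3, 4, 6, 8, 12, 16, 24, 32, 48, 96.
Check 67^d mod 97 for each divisor in increasing order:
67^1 ≡ 67 (mod 97)
67^2 ≡ 27 (mod 97)
67^3 ≡ 63 (mod 97)
67^4 ≡ 50 (mod 97)
67^6 ≡ 89 (mod 97)
67^8 ≡ 75 (mod 97)
67^12 ≡ 64 (mod 97)
67^16 ≡ 96 (mod 97)
67^24 ≡ 22 (mod 97)
67^32 ≡ 1 (mod 97) ✓
The smallest such exponent is 32, so the order of 67 is 32.

32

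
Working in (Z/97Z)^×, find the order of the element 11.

Since 11 ∈ (Z/97Z)^×, its order divides φ(97) = 97 − 1 = 96 = 2^5 · 3.
Divisors of 96: 1, 2, 3, 4, 6, 8, 12, 16, 24, 32, 48, 96.
Compute 11^d (mod 97) for the divisors d until we hit 1:
11^1 ≡ 11 (mod 97)
11^2 ≡ 24 (mod 97)
11^3 ≡ 70 (mod 97)
11^4 ≡ 91 (mod 97)
11^6 ≡ 50 (mod 97)
11^8 ≡ 36 (mod 97)
11^12 ≡ 75 (mod 97)
11^16 ≡ 35 (mod 97)
11^24 ≡ 96 (mod 97)
11^32 ≡ 61 (mod 97)
11^48 ≡ 1 (mod 97) ✓
So ord_97(11) = 48.

48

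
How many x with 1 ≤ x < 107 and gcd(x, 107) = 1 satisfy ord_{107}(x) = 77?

φ(107) = 107 − 1 = 106 = 2 · 53.
In a cyclic group of order 106, there are φ(d) elements of order d for each divisor d of 106, and zero for non-divisors.
77 does not divide 106, so no element of (Z/107Z)^× has order 77.

0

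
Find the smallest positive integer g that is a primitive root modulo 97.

φ(97) = 97 − 1 = 96 = 2^5 · 3.
Test candidates g = 2, 3, … against the prime factors q ∈ {2, 3} of φ(97): g is a generator iff g^(96/q) ≢ 1 for every such q.
g = 2: 2^48 ≡ 1 — hits 1, so not a primitive root.
g = 3: 3^48 ≡ 1 — hits 1, so not a primitive root.
g = 4: 4^48 ≡ 1 — hits 1, so not a primitive root.
g = 5: 5^48 ≡ 96; 5^32 ≡ 35 — none is 1, so 5 is a primitive root.
Hence the least primitive root of 97 is 5.

5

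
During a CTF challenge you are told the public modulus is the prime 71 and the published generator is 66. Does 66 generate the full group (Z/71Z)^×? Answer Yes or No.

φ(71) = 71 − 1 = 70 = 2 · 5 · 7.
It suffices to check that the order of 66 is not a proper divisor of 70: compute 66^(70/q) for q ∈ {2, 5, 7}.
66^35 ≡ 70 (mod 71)  [q = 2: ≢ 1 ✓]
66^14 ≡ 57 (mod 71)  [q = 5: ≢ 1 ✓]
66^10 ≡ 1 (mod 71)  [q = 7: ≡ 1 ✗]
The check at q = 7 fails, so 66 generates a proper subgroup.

No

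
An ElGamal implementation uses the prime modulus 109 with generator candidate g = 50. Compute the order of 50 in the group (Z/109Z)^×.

Since 50 ∈ (Z/109Z)^×, its order divides φ(109) = 109 − 1 = 108 = 2^2 · 3^3.
Divisors of 108: 1, 2, 3, 4, 6, 9, 12, 18, 27, 36, 54, 108.
Test each divisor d:
50^1 ≡ 50
50^2 ≡ 102
50^3 ≡ 86
50^4 ≡ 49
50^6 ≡ 93
50^9 ≡ 41
50^12 ≡ 38
50^18 ≡ 46
50^27 ≡ 33
50^36 ≡ 45
50^54 ≡ 108
50^108 ≡ 1
Therefore the multiplicative order of 50 modulo 109 is 108.

108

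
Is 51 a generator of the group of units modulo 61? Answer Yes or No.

φ(61) = 61 − 1 = 60 = 2^2 · 3 · 5.
It suffices to check that the order of 51 is not a proper divisor of 60: compute 51^(60/q) for q ∈ {2, 3, 5}.
51^30 ≡ 60 (mod 61)  [q = 2: ≢ 1 ✓]
51^20 ≡ 13 (mod 61)  [q = 3: ≢ 1 ✓]
51^12 ≡ 58 (mod 61)  [q = 5: ≢ 1 ✓]
Every test exponent gives a nontrivial residue, hence 51 generates the full group.

Yes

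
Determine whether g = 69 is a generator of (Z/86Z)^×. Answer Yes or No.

φ(86) = φ(2)·φ(43) = 1·42 = 42 = 2 · 3 · 7.
An element g generates (Z/86Z)^× iff g^(42/q) ≢ 1 (mod 86) for each prime q ∈ {2, 3, 7}.
69^21 ≡ 85 (mod 86)  [q = 2: ≢ 1 ✓]
69^14 ≡ 49 (mod 86)  [q = 3: ≢ 1 ✓]
69^6 ≡ 35 (mod 86)  [q = 7: ≢ 1 ✓]
Every test exponent gives a nontrivial residue, hence 69 generates the full group.

Yes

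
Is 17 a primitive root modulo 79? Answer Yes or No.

No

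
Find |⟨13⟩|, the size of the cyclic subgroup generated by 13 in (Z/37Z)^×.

36

The order of 13 must divide φ(37) = 37 − 1 = 36 = 2^2 · 3^2.
Divisors of 36: 1, 2, 3, 4, 6, 9, 12, 18, 36.
Evaluate successive powers at the divisors of 36:
13^1 ≡ 13 (mod 37)
13^2 ≡ 21 (mod 37)
13^3 ≡ 14 (mod 37)
13^4 ≡ 34 (mod 37)
13^6 ≡ 11 (mod 37)
13^9 ≡ 6 (mod 37)
13^12 ≡ 10 (mod 37)
13^18 ≡ 36 (mod 37)
13^36 ≡ 1 (mod 37) ✓
So ord_37(13) = 36.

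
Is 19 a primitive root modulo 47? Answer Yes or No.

Yes

φ(47) = 47 − 1 = 46 = 2 · 23.
Test 19^(46/q) mod 47 for each prime factor q of 46:
19^23 ≡ 46 (mod 47)  [q = 2: ≢ 1 ✓]
19^2 ≡ 32 (mod 47)  [q = 23: ≢ 1 ✓]
None equal 1, so ord_47(19) = 46: 19 is a primitive root.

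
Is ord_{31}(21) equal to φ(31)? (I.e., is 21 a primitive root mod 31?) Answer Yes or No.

Yes

φ(31) = 31 − 1 = 30 = 2 · 3 · 5.
Test 21^(30/q) mod 31 for each prime factor q of 30:
21^15 ≡ 30 (mod 31)  [q = 2: ≢ 1 ✓]
21^10 ≡ 5 (mod 31)  [q = 3: ≢ 1 ✓]
21^6 ≡ 2 (mod 31)  [q = 5: ≢ 1 ✓]
None equal 1, so ord_31(21) = 30: 21 is a primitive root.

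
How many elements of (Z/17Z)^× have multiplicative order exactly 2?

φ(17) = 17 − 1 = 16 = 2^4.
In a cyclic group of order 16, there are φ(d) elements of order d for each divisor d of 16, and zero for non-divisors.
2 | 16, and φ(2) = 2 − 1 = 1.

1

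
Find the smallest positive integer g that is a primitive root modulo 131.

φ(131) = 131 − 1 = 130 = 2 · 5 · 13.
Test candidates g = 2, 3, … against the prime factors q ∈ {2, 5, 13} of φ(131): g is a generator iff g^(130/q) ≢ 1 for every such q.
g = 2: 2^65 ≡ 130; 2^26 ≡ 53; 2^10 ≡ 107 — none is 1, so 2 is a primitive root.
The smallest primitive root modulo 131 is 2.

2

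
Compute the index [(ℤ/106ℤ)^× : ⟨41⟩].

1

The order of 41 must divide φ(106) = φ(2)·φ(53) = 1·52 = 52 = 2^2 · 13.
Divisors of 52: 1, 2, 4, 13, 26, 52.
Check 41^d mod 106 for each divisor in increasing order:
41^1 ≡ 41 (mod 106)
41^2 ≡ 91 (mod 106)
41^4 ≡ 13 (mod 106)
41^13 ≡ 83 (mod 106)
41^26 ≡ 105 (mod 106)
41^52 ≡ 1 (mod 106) ✓
The order of 41 is 52, so the subgroup it generates has 52 elements.
Index = |(Z/106Z)^×| / |⟨41⟩| = 52 / 52 = 1.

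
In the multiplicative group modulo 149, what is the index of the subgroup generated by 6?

4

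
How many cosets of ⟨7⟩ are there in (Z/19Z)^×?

ord(7) | φ(19) = 19 − 1 = 18 = 2 · 3^2.
Divisors of 18: 1, 2, 3, 6, 9, 18.
Test each divisor d:
7^1 ≡ 7
7^2 ≡ 11
7^3 ≡ 1
Thus |⟨7⟩| = ord(7) = 3.
Index = |(Z/19Z)^×| / |⟨7⟩| = 18 / 3 = 6.

6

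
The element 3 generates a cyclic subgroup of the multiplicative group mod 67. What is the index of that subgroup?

3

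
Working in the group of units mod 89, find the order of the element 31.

ord(31) | φ(89) = 89 − 1 = 88 = 2^3 · 11.
Divisors of 88: 1, 2, 4, 8, 11, 22, 44, 88.
Test each divisor d:
31^1 ≡ 31
31^2 ≡ 71
31^4 ≡ 57
31^8 ≡ 45
31^11 ≡ 77
31^22 ≡ 55
31^44 ≡ 88
31^88 ≡ 1
Therefore the multiplicative order of 31 modulo 89 is 88.

88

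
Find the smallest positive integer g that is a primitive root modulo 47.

φ(47) = 47 − 1 = 46 = 2 · 23.
g is a primitive root iff g^(46/q) ≢ 1 (mod 47) for each prime q ∈ {2, 23}.
g = 2: 2^23 ≡ 1 — hits 1, so not a primitive root.
g = 3: 3^23 ≡ 1 — hits 1, so not a primitive root.
g = 4: 4^23 ≡ 1 — hits 1, so not a primitive root.
g = 5: 5^23 ≡ 46; 5^2 ≡ 25 — none is 1, so 5 is a primitive root.
Hence the least primitive root of 47 is 5.

5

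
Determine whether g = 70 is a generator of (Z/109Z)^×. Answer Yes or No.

Yes

φ(109) = 109 − 1 = 108 = 2^2 · 3^3.
Test 70^(108/q) mod 109 for each prime factor q of 108:
70^54 ≡ 108 (mod 109)  [q = 2: ≢ 1 ✓]
70^36 ≡ 45 (mod 109)  [q = 3: ≢ 1 ✓]
All checks pass, so 70 has order 108 and is a primitive root modulo 109.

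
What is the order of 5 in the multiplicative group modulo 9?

The order of 5 must divide φ(9) = φ(3^2) = 3·(3−1) = 6 = 2 · 3.
Divisors of 6: 1, 2, 3, 6.
Evaluate successive powers at the divisors of 6:
5^1 ≡ 5 (mod 9)
5^2 ≡ 7 (mod 9)
5^3 ≡ 8 (mod 9)
5^6 ≡ 1 (mod 9) ✓
The smallest such exponent is 6, so the order of 5 is 6.

6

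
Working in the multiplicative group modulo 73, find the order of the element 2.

9

ord(2) | φ(73) = 73 − 1 = 72 = 2^3 · 3^2.
Divisors of 72: 1, 2, 3, 4, 6, 8, 9, 12, 18, 24, 36, 72.
Compute 2^d (mod 73) for the divisors d until we hit 1:
2^1 ≡ 2 (mod 73)
2^2 ≡ 4 (mod 73)
2^3 ≡ 8 (mod 73)
2^4 ≡ 16 (mod 73)
2^6 ≡ 64 (mod 73)
2^8 ≡ 37 (mod 73)
2^9 ≡ 1 (mod 73) ✓
So ord_73(2) = 9.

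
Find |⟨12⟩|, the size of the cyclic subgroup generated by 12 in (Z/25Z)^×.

20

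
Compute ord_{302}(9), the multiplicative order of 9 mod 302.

By Lagrange's theorem, ord_302(9) divides φ(302) = φ(2)·φ(151) = 1·150 = 150 = 2 · 3 · 5^2.
Divisors of 150: 1, 2, 3, 5, 6, 10, 15, 25, 30, 50, 75, 150.
Evaluate successive powers at the divisors of 150:
9^1 ≡ 9
9^2 ≡ 81
9^3 ≡ 125
9^5 ≡ 159
9^6 ≡ 223
9^10 ≡ 215
9^15 ≡ 59
9^25 ≡ 1
So ord_302(9) = 25.

25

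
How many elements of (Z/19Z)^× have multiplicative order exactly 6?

φ(19) = 19 − 1 = 18 = 2 · 3^2.
(Z/19Z)^× is cyclic (|G| = 18); a cyclic group of order m has exactly φ(d) elements of each order d | m, and none otherwise.
6 = 2 · 3 divides 18, and φ(6) = 2.

2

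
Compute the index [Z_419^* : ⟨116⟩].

2

The order of 116 must divide φ(419) = 419 − 1 = 418 = 2 · 11 · 19.
Divisors of 418: 1, 2, 11, 19, 22, 38, 209, 418.
Test each divisor d:
116^1 ≡ 116
116^2 ≡ 48
116^11 ≡ 135
116^19 ≡ 348
116^22 ≡ 208
116^38 ≡ 13
116^209 ≡ 1
Thus |⟨116⟩| = ord(116) = 209.
[(Z/419Z)^× : ⟨116⟩] = 418/209 = 2.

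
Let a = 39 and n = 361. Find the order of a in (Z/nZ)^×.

19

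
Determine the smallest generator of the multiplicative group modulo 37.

2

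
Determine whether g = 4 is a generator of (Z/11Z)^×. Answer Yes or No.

No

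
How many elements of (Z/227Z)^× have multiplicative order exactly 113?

112

φ(227) = 227 − 1 = 226 = 2 · 113.
In a cyclic group of order 226, there are φ(d) elements of order d for each divisor d of 226, and zero for non-divisors.
113 | 226, and φ(113) = 113 − 1 = 112.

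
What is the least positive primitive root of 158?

φ(158) = φ(2)·φ(79) = 1·78 = 78 = 2 · 3 · 13.
Test candidates g = 2, 3, … against the prime factors q ∈ {2, 3, 13} of φ(158): g is a generator iff g^(78/q) ≢ 1 for every such q.
g = 2: gcd(2, 158) = 2 > 1, not a unit — skip.
g = 3: 3^39 ≡ 157; 3^26 ≡ 23; 3^6 ≡ 97 — none is 1, so 3 is a primitive root.
Hence the least primitive root of 158 is 3.

3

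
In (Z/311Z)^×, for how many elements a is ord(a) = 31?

30

φ(311) = 311 − 1 = 310 = 2 · 5 · 31.
Since (Z/311Z)^× is cyclic of order 310, the number of elements of order d is φ(d) when d | 310 and 0 otherwise.
31 | 310, and φ(31) = 31 − 1 = 30.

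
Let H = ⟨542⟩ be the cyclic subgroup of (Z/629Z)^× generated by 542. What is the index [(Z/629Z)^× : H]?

8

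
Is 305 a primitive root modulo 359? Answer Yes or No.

Yes

φ(359) = 359 − 1 = 358 = 2 · 179.
Test 305^(358/q) mod 359 for each prime factor q of 358:
305^179 ≡ 358 (mod 359)  [q = 2: ≢ 1 ✓]
305^2 ≡ 44 (mod 359)  [q = 179: ≢ 1 ✓]
None equal 1, so ord_359(305) = 358: 305 is a primitive root.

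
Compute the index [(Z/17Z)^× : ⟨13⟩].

Since 13 ∈ (Z/17Z)^×, its order divides φ(17) = 17 − 1 = 16 = 2^4.
Divisors of 16: 1, 2, 4, 8, 16.
Evaluate successive powers at the divisors of 16:
13^1 ≡ 13 (mod 17)
13^2 ≡ 16 (mod 17)
13^4 ≡ 1 (mod 17) ✓
Thus |⟨13⟩| = ord(13) = 4.
[(Z/17Z)^× : ⟨13⟩] = 16/4 = 4.

4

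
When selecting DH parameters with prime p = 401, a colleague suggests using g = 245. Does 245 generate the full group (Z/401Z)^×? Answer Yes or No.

No

φ(401) = 401 − 1 = 400 = 2^4 · 5^2.
It suffices to check that the order of 245 is not a proper divisor of 400: compute 245^(400/q) for q ∈ {2, 5}.
245^200 ≡ 1 (mod 401)  [q = 2: ≡ 1 ✗]
245^80 ≡ 372 (mod 401)  [q = 5: ≢ 1 ✓]
The check at q = 2 fails, so 245 generates a proper subgroup.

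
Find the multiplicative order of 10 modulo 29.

28

By Lagrange's theorem, ord_29(10) divides φ(29) = 29 − 1 = 28 = 2^2 · 7.
Divisors of 28: 1, 2, 4, 7, 14, 28.
Evaluate successive powers at the divisors of 28:
10^1 ≡ 10
10^2 ≡ 13
10^4 ≡ 24
10^7 ≡ 17
10^14 ≡ 28
10^28 ≡ 1
So ord_29(10) = 28.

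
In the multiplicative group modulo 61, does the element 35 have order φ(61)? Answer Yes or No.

Yes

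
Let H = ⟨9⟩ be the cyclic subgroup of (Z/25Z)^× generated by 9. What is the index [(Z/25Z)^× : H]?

The order of 9 must divide φ(25) = φ(5^2) = 5·(5−1) = 20 = 2^2 · 5.
Divisors of 20: 1, 2, 4, 5, 10, 20.
Compute 9^d (mod 25) for the divisors d until we hit 1:
9^1 ≡ 9 (mod 25)
9^2 ≡ 6 (mod 25)
9^4 ≡ 11 (mod 25)
9^5 ≡ 24 (mod 25)
9^10 ≡ 1 (mod 25) ✓
So ord_25(9) = 10, hence |⟨9⟩| = 10.
The index is φ(25) / ord(9) = 20 / 10 = 2.

2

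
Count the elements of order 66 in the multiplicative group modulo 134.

20

φ(134) = φ(2)·φ(67) = 1·66 = 66 = 2 · 3 · 11.
Since (Z/134Z)^× is cyclic of order 66, the number of elements of order d is φ(d) when d | 66 and 0 otherwise.
66 = 2 · 3 · 11 divides 66, and φ(66) = 20.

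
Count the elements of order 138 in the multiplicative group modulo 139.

φ(139) = 139 − 1 = 138 = 2 · 3 · 23.
(Z/139Z)^× is cyclic (|G| = 138); a cyclic group of order m has exactly φ(d) elements of each order d | m, and none otherwise.
138 = 2 · 3 · 23 divides 138, and φ(138) = 44.

44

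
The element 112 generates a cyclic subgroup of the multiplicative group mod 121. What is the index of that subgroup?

11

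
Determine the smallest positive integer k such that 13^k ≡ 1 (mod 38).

18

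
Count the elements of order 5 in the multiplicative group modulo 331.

4

φ(331) = 331 − 1 = 330 = 2 · 3 · 5 · 11.
Since (Z/331Z)^× is cyclic of order 330, the number of elements of order d is φ(d) when d | 330 and 0 otherwise.
5 | 330, and φ(5) = 5 − 1 = 4.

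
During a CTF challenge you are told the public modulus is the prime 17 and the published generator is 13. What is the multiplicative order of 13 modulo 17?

By Lagrange's theorem, ord_17(13) divides φ(17) = 17 − 1 = 16 = 2^4.
Divisors of 16: 1, 2, 4, 8, 16.
Check 13^d mod 17 for each divisor in increasing order:
13^1 ≡ 13
13^2 ≡ 16
13^4 ≡ 1
The smallest such exponent is 4, so the order of 13 is 4.

4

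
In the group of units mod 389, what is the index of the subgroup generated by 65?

ord(65) | φ(389) = 389 − 1 = 388 = 2^2 · 97.
Divisors of 388: 1, 2, 4, 97, 194, 388.
Evaluate successive powers at the divisors of 388:
65^1 ≡ 65 (mod 389)
65^2 ≡ 335 (mod 389)
65^4 ≡ 193 (mod 389)
65^97 ≡ 1 (mod 389) ✓
The order of 65 is 97, so the subgroup it generates has 97 elements.
The index is φ(389) / ord(65) = 388 / 97 = 4.

4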